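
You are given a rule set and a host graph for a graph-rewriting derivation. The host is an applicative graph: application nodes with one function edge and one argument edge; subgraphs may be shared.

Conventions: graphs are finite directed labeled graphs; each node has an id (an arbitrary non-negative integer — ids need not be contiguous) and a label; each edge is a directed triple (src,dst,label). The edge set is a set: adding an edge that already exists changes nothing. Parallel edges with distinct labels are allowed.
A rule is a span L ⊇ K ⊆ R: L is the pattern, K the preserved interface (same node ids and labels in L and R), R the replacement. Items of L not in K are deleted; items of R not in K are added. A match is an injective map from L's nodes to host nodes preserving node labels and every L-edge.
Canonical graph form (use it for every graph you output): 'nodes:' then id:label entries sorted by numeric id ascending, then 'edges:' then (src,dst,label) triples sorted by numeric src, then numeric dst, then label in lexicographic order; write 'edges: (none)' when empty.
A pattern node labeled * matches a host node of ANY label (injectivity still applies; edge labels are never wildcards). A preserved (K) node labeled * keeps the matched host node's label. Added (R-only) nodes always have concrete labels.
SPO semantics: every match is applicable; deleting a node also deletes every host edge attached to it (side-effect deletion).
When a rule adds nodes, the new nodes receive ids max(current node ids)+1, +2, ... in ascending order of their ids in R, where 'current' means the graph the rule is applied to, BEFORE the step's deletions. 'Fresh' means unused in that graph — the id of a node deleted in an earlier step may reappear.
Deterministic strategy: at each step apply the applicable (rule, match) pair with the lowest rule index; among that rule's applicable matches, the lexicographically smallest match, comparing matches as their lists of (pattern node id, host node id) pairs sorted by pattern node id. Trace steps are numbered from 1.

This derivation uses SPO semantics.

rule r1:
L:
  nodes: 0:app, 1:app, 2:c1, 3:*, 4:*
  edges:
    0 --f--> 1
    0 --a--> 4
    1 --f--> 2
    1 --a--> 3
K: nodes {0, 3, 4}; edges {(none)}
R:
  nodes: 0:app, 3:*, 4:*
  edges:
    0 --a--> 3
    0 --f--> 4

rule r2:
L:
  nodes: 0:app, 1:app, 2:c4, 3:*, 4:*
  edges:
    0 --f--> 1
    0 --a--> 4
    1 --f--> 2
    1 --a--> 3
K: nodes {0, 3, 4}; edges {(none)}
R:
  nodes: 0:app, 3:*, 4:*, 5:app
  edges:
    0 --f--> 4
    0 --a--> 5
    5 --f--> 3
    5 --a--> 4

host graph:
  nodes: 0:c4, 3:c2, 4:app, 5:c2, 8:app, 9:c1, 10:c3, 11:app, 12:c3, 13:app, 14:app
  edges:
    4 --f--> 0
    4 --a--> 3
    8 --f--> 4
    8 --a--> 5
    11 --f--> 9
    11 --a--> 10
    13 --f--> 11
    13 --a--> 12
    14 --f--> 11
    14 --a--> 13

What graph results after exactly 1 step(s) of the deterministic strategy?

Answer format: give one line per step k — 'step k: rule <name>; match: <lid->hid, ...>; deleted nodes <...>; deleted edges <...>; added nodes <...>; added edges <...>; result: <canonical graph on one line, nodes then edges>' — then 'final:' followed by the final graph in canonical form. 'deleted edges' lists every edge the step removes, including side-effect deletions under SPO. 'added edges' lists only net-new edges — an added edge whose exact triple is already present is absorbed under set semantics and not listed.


step 1: rule r1; match: 0->13, 1->11, 2->9, 3->10, 4->12; deleted nodes 9, 11; deleted edges (11,9,f); (11,10,a); (13,11,f); (13,12,a); (14,11,f); added nodes (none); added edges (13,10,a); (13,12,f); result: nodes: 0:c4, 3:c2, 4:app, 5:c2, 8:app, 10:c3, 12:c3, 13:app, 14:app edges: (4,0,f); (4,3,a); (8,4,f); (8,5,a); (13,10,a); (13,12,f); (14,13,a)
final:
nodes: 0:c4, 3:c2, 4:app, 5:c2, 8:app, 10:c3, 12:c3, 13:app, 14:app
edges: (4,0,f); (4,3,a); (8,4,f); (8,5,a); (13,10,a); (13,12,f); (14,13,a)


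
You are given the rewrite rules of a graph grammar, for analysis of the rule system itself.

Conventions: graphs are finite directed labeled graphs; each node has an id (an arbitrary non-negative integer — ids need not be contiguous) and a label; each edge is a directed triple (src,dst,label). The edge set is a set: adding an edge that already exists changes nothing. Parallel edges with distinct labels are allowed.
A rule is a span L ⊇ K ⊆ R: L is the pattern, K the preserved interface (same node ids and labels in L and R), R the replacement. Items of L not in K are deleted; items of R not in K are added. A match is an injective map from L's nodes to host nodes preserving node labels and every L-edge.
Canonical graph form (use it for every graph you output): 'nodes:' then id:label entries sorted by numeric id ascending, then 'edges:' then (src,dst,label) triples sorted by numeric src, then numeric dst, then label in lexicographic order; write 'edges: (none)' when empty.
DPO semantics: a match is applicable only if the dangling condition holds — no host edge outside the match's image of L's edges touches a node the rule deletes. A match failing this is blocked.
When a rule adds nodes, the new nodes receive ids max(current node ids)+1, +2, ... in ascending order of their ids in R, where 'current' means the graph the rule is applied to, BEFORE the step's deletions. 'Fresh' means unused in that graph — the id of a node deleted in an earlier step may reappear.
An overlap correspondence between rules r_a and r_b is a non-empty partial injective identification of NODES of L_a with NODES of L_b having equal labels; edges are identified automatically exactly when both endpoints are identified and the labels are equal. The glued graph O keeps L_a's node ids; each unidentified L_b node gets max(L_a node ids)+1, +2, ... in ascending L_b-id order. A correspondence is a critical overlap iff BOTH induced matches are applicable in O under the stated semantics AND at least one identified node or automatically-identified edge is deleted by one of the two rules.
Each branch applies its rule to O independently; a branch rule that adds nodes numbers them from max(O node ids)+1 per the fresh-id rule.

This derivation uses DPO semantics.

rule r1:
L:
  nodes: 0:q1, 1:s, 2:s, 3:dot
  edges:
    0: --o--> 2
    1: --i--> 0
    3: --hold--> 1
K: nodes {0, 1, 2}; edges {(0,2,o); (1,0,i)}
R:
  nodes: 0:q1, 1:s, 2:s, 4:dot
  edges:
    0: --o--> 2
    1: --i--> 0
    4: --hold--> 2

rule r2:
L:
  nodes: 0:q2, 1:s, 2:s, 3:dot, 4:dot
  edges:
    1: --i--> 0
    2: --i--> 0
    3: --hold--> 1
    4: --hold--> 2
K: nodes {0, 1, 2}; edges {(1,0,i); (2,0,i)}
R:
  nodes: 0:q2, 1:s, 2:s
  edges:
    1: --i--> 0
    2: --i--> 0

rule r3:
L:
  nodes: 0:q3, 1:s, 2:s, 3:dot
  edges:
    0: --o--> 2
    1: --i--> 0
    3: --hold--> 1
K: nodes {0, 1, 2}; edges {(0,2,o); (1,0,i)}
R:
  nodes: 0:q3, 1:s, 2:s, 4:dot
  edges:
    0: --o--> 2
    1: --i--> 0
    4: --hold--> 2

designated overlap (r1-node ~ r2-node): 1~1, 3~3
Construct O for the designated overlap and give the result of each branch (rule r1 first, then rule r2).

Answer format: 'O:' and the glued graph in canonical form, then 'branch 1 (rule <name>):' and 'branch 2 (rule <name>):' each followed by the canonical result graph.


O:
nodes: 0:q1, 1:s, 2:s, 3:dot, 4:q2, 5:s, 6:dot
edges: (0,2,o); (1,0,i); (1,4,i); (3,1,hold); (5,4,i); (6,5,hold)
branch 1 (rule r1):
nodes: 0:q1, 1:s, 2:s, 4:q2, 5:s, 6:dot, 7:dot
edges: (0,2,o); (1,0,i); (1,4,i); (5,4,i); (6,5,hold); (7,2,hold)
branch 2 (rule r2):
nodes: 0:q1, 1:s, 2:s, 4:q2, 5:s
edges: (0,2,o); (1,0,i); (1,4,i); (5,4,i)


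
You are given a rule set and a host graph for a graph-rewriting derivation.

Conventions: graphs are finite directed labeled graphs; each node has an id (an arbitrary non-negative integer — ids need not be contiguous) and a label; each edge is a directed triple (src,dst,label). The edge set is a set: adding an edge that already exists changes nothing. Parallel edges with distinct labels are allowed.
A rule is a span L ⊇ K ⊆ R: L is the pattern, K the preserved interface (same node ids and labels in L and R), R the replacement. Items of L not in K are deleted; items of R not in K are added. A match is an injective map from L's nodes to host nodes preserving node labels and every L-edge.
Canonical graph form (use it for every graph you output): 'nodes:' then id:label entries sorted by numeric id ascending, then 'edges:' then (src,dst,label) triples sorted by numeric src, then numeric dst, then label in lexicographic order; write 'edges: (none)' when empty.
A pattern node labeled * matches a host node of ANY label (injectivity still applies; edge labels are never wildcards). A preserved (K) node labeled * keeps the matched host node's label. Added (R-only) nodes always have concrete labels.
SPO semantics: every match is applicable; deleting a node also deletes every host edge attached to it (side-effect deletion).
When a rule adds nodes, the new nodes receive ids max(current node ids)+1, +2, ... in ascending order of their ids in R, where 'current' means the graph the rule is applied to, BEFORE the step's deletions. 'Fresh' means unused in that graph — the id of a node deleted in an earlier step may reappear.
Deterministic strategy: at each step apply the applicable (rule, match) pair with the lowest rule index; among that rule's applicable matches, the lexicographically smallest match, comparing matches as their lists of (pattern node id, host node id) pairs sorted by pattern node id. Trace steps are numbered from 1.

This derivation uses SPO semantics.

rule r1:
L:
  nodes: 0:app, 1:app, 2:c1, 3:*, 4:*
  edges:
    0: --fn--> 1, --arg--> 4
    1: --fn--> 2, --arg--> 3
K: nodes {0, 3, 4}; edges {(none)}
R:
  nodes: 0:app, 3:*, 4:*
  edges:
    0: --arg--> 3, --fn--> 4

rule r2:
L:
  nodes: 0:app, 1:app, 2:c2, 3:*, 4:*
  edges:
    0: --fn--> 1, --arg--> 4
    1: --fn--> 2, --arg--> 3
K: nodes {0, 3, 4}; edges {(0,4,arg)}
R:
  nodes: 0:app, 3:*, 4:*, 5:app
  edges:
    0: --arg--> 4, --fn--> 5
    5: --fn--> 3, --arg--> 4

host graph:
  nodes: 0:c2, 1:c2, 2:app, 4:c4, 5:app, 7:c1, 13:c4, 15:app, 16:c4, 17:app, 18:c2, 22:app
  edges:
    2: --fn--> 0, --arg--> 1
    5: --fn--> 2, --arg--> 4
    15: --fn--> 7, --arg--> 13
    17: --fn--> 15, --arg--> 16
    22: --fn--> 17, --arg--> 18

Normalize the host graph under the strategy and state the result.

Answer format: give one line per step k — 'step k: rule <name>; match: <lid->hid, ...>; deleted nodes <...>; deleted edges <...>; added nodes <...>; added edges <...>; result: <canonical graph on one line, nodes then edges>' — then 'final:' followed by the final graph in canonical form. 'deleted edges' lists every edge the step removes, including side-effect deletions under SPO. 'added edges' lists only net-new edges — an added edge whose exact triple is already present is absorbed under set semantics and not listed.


step 1: rule r1; match: 0->17, 1->15, 2->7, 3->13, 4->16; deleted nodes 7, 15; deleted edges (15,7,fn); (15,13,arg); (17,15,fn); (17,16,arg); added nodes (none); added edges (17,13,arg); (17,16,fn); result: nodes: 0:c2, 1:c2, 2:app, 4:c4, 5:app, 13:c4, 16:c4, 17:app, 18:c2, 22:app edges: (2,0,fn); (2,1,arg); (5,2,fn); (5,4,arg); (17,13,arg); (17,16,fn); (22,17,fn); (22,18,arg)
step 2: rule r2; match: 0->5, 1->2, 2->0, 3->1, 4->4; deleted nodes 0, 2; deleted edges (2,0,fn); (2,1,arg); (5,2,fn); added nodes 23; added edges (5,23,fn); (23,1,fn); (23,4,arg); result: nodes: 1:c2, 4:c4, 5:app, 13:c4, 16:c4, 17:app, 18:c2, 22:app, 23:app edges: (5,4,arg); (5,23,fn); (17,13,arg); (17,16,fn); (22,17,fn); (22,18,arg); (23,1,fn); (23,4,arg)
final:
nodes: 1:c2, 4:c4, 5:app, 13:c4, 16:c4, 17:app, 18:c2, 22:app, 23:app
edges: (5,4,arg); (5,23,fn); (17,13,arg); (17,16,fn); (22,17,fn); (22,18,arg); (23,1,fn); (23,4,arg)


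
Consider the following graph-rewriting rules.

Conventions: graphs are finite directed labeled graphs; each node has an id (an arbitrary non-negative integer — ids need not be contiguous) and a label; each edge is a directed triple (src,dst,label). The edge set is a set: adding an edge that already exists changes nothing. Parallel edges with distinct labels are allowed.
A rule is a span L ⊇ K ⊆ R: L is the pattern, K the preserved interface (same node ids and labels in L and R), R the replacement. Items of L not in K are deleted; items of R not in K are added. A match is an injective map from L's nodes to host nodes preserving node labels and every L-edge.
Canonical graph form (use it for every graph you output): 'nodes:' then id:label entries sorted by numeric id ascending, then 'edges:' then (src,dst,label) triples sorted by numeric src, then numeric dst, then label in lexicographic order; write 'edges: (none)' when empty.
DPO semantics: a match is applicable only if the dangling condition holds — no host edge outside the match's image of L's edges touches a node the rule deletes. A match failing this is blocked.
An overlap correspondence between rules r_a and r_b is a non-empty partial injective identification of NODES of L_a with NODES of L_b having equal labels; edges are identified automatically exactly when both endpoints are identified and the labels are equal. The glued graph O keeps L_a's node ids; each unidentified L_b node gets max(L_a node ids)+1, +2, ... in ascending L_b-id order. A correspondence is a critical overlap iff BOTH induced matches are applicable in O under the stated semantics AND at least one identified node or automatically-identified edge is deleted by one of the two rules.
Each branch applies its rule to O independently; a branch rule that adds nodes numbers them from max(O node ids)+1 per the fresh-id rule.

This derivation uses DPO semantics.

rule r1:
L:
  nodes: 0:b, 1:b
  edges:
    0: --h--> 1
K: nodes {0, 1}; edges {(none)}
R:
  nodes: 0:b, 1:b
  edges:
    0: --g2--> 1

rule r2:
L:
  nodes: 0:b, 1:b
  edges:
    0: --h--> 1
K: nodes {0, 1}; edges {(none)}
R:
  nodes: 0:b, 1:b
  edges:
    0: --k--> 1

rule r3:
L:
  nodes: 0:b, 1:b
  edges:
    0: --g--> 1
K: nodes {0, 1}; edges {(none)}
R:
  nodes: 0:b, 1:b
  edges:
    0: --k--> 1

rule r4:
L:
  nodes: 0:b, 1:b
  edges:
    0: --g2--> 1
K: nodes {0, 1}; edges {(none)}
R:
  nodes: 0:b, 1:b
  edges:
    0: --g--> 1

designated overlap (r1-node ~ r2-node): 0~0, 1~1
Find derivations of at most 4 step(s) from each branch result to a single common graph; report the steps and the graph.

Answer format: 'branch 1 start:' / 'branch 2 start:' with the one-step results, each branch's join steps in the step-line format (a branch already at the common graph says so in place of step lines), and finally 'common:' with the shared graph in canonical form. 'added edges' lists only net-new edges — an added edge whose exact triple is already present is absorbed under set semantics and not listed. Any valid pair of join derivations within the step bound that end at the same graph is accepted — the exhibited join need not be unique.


branch 1 start:
nodes: 0:b, 1:b
edges: (0,1,g2)
branch 2 start:
nodes: 0:b, 1:b
edges: (0,1,k)
branch 1 step 1: rule r4; match: 0->0, 1->1; deleted nodes (none); deleted edges (0,1,g2); added nodes (none); added edges (0,1,g); result: nodes: 0:b, 1:b edges: (0,1,g)
branch 1 step 2: rule r3; match: 0->0, 1->1; deleted nodes (none); deleted edges (0,1,g); added nodes (none); added edges (0,1,k); result: nodes: 0:b, 1:b edges: (0,1,k)
branch 2: already at the common graph (0 steps)
common:
nodes: 0:b, 1:b
edges: (0,1,k)


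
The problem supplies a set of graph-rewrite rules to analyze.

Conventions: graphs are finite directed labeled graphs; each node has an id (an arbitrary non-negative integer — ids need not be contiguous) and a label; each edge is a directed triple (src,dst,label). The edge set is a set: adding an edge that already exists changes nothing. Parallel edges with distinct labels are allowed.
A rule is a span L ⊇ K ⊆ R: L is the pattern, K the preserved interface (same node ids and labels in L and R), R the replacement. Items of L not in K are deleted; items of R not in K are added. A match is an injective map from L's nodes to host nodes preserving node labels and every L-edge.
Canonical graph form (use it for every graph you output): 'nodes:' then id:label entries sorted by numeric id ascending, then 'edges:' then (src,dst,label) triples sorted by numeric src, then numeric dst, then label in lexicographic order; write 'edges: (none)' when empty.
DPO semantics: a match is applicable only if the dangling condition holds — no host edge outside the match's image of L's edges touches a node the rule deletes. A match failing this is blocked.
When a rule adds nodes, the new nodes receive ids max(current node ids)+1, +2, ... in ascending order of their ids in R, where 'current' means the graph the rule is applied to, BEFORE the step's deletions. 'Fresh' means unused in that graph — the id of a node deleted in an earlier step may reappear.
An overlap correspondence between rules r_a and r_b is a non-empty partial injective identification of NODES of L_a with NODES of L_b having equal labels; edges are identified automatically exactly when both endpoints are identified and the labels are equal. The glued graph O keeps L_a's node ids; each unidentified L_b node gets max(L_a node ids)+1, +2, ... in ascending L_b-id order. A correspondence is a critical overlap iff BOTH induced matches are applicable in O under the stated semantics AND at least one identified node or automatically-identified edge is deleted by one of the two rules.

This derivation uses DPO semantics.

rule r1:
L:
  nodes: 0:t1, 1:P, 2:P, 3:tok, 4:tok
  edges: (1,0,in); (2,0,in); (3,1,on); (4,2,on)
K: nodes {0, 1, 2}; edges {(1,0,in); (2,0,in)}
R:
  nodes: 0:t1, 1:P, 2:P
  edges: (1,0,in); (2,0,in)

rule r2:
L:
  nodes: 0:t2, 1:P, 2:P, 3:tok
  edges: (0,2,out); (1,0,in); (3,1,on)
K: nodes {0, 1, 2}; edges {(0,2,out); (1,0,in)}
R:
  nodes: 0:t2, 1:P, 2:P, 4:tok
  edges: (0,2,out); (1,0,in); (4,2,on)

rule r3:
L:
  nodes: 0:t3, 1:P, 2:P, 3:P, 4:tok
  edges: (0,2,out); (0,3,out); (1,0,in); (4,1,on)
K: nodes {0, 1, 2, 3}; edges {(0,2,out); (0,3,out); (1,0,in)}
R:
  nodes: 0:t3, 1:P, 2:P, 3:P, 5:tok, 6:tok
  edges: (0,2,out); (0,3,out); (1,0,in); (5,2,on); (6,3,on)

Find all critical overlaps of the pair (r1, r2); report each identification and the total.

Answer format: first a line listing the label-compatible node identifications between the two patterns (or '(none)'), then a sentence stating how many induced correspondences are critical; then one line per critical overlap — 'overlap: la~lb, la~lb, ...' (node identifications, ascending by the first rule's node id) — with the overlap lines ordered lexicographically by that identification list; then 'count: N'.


label-compatible node identifications between L(r1) and L(r2): 1~1, 1~2, 2~1, 2~2, 3~3, 4~3
4 of the induced correspondences are critical overlaps of r1 and r2.
overlap: 1~1, 2~2, 3~3
overlap: 1~1, 3~3
overlap: 1~2, 2~1, 4~3
overlap: 2~1, 4~3
count: 4


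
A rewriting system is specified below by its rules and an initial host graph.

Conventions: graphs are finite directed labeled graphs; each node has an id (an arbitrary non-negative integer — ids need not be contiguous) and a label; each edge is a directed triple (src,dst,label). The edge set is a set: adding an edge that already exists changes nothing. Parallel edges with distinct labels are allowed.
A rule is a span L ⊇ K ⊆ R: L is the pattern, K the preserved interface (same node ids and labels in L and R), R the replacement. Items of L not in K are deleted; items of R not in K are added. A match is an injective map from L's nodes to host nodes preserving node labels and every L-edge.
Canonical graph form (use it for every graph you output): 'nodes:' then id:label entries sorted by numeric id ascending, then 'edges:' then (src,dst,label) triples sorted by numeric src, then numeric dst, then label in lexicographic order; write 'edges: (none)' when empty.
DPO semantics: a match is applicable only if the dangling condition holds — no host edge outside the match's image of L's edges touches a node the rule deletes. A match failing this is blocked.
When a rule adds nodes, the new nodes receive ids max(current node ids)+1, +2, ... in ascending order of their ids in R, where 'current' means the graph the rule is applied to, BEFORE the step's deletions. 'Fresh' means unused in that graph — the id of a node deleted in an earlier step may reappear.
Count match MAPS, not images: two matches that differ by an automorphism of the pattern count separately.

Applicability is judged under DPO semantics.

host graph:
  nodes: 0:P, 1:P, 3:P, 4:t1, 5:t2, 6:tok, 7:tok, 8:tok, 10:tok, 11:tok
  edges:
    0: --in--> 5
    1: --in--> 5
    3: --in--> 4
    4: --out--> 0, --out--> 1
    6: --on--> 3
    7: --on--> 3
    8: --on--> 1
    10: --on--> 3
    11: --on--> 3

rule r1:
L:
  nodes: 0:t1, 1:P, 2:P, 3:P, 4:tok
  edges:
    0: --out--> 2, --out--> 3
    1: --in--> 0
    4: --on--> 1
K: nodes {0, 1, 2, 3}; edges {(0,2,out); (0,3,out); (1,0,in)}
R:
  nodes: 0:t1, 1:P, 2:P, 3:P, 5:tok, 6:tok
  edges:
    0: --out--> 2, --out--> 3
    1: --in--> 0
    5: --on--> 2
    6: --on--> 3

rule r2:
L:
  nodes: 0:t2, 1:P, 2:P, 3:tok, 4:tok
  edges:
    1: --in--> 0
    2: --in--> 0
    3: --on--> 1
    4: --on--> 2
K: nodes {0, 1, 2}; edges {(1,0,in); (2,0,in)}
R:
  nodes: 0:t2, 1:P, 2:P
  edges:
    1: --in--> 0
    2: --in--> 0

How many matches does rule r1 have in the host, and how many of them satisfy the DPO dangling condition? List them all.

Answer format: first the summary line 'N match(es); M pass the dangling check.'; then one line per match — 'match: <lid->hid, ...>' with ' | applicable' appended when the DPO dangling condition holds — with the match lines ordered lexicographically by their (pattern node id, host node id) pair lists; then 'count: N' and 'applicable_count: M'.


8 match(es); 8 pass the dangling check.
match: 0->4, 1->3, 2->0, 3->1, 4->6 | applicable
match: 0->4, 1->3, 2->0, 3->1, 4->7 | applicable
match: 0->4, 1->3, 2->0, 3->1, 4->10 | applicable
match: 0->4, 1->3, 2->0, 3->1, 4->11 | applicable
match: 0->4, 1->3, 2->1, 3->0, 4->6 | applicable
match: 0->4, 1->3, 2->1, 3->0, 4->7 | applicable
match: 0->4, 1->3, 2->1, 3->0, 4->10 | applicable
match: 0->4, 1->3, 2->1, 3->0, 4->11 | applicable
count: 8
applicable_count: 8


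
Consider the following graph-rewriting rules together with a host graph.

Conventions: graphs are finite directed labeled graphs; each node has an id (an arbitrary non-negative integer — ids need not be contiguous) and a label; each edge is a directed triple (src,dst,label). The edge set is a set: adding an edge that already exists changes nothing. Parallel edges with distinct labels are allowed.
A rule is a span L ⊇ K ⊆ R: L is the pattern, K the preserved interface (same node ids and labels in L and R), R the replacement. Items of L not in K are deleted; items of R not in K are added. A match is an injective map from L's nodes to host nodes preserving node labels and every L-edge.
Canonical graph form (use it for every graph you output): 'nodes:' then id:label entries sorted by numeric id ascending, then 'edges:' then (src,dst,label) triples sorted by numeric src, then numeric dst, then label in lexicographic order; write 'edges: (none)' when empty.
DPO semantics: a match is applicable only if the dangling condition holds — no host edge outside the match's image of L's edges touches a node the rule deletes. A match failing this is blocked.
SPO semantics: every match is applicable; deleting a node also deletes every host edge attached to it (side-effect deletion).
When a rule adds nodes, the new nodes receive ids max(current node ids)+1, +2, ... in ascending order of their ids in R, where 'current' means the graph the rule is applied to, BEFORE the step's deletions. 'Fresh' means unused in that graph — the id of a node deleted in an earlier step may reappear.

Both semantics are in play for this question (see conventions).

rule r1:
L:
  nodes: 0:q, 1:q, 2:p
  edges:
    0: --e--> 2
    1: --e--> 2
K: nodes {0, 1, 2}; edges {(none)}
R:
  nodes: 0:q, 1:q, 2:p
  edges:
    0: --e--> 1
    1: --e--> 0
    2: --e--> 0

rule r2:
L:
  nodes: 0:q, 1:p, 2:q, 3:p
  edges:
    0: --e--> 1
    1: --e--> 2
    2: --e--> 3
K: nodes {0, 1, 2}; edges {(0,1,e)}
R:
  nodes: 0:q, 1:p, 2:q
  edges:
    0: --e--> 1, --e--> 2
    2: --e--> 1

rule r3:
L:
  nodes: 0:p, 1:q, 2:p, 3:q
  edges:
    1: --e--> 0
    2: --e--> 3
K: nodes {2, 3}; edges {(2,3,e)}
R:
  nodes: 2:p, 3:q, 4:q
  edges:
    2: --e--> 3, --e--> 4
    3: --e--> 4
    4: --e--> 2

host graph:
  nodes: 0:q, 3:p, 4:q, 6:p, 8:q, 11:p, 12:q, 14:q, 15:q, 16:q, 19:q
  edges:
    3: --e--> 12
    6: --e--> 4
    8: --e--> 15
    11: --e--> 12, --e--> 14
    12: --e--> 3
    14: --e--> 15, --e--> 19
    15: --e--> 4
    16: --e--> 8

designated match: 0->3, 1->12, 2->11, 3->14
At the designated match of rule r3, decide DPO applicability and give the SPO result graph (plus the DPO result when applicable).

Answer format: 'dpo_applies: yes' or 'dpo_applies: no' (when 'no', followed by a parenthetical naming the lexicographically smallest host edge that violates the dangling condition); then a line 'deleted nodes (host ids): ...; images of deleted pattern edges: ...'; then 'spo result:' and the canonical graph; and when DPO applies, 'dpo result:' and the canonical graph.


dpo_applies: no
(the rule deletes node 3, which keeps host edge (3,12,e) outside the match image — the dangling condition fails, DPO blocks; SPO proceeds and side-deletes such edges)
deleted nodes (host ids): 3, 12; images of deleted pattern edges: (12,3,e)
spo result:
nodes: 0:q, 4:q, 6:p, 8:q, 11:p, 14:q, 15:q, 16:q, 19:q, 20:q
edges: (6,4,e); (8,15,e); (11,14,e); (11,20,e); (14,15,e); (14,19,e); (14,20,e); (15,4,e); (16,8,e); (20,11,e)


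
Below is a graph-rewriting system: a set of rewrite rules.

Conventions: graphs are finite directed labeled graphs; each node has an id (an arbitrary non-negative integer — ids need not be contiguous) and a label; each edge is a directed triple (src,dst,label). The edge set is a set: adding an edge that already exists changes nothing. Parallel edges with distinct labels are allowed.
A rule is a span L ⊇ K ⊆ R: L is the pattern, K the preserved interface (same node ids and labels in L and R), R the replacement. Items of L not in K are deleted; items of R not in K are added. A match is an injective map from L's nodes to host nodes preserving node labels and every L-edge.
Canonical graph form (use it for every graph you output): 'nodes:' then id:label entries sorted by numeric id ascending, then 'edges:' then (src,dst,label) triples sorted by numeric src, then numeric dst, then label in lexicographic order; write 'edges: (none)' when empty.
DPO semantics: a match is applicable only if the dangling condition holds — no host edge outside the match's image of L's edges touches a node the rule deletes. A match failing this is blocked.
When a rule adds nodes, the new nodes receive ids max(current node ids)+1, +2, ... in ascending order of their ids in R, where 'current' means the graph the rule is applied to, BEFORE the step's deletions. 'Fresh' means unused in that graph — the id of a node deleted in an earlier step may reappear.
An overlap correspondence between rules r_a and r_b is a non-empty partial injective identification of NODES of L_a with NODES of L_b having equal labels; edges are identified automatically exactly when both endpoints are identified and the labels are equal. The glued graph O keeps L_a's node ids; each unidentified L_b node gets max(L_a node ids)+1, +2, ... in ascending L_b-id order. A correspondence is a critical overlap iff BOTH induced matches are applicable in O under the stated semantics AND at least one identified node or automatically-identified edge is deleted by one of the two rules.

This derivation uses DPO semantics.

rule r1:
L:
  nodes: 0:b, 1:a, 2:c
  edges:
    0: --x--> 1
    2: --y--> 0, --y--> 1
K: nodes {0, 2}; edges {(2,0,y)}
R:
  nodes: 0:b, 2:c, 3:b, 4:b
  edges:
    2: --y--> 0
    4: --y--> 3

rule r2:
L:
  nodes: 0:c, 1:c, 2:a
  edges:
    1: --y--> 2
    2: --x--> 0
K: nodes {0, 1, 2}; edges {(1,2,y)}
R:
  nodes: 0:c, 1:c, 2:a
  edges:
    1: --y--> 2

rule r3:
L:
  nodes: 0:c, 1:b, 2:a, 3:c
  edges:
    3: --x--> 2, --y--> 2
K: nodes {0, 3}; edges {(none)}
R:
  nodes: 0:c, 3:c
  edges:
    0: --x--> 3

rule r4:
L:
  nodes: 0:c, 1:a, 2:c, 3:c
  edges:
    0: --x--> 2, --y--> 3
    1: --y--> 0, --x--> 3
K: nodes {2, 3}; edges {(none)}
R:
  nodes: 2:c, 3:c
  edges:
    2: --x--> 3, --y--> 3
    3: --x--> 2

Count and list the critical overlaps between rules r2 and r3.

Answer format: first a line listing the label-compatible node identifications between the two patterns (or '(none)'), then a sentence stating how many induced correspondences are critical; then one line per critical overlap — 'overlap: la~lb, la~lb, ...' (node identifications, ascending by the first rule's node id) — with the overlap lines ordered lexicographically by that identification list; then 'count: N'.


label-compatible node identifications between L(r2) and L(r3): 0~0, 0~3, 1~0, 1~3, 2~2
0 of the induced correspondences are critical overlaps of r2 and r3.
count: 0


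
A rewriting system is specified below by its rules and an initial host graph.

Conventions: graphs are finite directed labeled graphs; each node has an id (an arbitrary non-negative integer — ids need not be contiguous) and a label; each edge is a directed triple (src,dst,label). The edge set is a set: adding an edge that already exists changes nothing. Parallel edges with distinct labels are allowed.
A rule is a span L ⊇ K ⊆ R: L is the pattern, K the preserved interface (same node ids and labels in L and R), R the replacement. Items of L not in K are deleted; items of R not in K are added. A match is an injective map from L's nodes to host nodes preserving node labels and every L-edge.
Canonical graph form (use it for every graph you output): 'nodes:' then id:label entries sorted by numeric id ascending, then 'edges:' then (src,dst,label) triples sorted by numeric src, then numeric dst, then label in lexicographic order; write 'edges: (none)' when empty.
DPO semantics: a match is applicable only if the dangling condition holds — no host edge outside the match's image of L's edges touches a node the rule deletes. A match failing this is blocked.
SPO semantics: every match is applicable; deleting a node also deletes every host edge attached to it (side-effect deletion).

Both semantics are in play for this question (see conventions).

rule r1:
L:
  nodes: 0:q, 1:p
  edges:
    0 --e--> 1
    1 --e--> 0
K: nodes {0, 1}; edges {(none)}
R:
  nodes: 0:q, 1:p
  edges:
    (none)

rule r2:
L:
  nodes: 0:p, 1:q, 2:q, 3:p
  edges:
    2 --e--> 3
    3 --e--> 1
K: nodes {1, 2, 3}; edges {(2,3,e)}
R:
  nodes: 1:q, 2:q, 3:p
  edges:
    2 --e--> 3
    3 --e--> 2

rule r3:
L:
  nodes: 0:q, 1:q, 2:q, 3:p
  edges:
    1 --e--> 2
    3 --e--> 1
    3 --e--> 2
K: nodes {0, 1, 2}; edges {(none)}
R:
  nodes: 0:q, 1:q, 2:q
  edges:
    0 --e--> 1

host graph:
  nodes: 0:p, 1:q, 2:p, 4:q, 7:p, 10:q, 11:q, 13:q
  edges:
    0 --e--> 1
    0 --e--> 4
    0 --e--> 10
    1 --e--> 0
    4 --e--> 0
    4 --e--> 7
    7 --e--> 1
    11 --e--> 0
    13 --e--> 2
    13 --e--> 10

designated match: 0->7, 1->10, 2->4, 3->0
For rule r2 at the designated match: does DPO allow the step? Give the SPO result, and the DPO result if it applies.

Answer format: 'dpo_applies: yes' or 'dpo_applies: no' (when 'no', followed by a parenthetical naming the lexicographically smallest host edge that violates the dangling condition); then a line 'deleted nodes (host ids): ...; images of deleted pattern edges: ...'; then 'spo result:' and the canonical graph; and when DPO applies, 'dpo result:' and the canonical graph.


dpo_applies: no
(the rule deletes node 7, which keeps host edge (4,7,e) outside the match image — the dangling condition fails, DPO blocks; SPO proceeds and side-deletes such edges)
deleted nodes (host ids): 7; images of deleted pattern edges: (0,10,e)
spo result:
nodes: 0:p, 1:q, 2:p, 4:q, 10:q, 11:q, 13:q
edges: (0,1,e); (0,4,e); (1,0,e); (4,0,e); (11,0,e); (13,2,e); (13,10,e)


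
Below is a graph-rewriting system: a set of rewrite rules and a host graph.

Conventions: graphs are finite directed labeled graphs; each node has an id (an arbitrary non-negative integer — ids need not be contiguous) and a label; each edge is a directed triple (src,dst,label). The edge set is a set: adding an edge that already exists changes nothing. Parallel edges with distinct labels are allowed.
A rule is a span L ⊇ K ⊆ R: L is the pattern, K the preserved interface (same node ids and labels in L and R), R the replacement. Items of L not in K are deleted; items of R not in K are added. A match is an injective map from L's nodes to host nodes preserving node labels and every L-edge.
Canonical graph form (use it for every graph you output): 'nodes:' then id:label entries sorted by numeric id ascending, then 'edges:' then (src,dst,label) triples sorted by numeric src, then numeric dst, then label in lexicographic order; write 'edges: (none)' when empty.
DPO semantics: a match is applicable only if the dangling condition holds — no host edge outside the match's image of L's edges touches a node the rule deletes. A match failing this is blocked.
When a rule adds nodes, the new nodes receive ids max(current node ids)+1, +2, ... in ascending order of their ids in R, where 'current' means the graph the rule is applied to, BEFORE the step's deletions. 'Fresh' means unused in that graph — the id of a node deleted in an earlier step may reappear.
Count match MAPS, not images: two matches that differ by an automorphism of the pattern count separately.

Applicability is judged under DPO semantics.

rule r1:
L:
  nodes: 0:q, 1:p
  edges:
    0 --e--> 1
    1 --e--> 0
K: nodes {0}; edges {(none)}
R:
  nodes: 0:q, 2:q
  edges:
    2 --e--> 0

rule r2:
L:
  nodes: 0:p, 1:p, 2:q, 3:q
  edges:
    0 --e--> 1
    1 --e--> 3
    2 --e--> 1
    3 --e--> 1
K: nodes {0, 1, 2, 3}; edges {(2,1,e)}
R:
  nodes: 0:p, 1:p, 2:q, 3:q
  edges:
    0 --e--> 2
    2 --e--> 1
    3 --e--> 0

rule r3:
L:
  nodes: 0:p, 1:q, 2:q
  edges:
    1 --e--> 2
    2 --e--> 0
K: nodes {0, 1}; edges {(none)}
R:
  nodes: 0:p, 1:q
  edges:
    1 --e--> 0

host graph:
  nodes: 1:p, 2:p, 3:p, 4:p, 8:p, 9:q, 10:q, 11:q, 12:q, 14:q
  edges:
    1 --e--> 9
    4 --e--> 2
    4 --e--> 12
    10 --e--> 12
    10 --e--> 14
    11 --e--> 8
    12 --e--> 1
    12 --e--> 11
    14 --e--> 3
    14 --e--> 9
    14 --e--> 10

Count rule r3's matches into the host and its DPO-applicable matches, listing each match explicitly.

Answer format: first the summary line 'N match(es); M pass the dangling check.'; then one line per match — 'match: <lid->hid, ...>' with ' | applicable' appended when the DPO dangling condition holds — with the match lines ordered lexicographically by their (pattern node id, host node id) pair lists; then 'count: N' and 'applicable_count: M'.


3 match(es); 1 pass the dangling check.
match: 0->1, 1->10, 2->12
match: 0->3, 1->10, 2->14
match: 0->8, 1->12, 2->11 | applicable
count: 3
applicable_count: 1


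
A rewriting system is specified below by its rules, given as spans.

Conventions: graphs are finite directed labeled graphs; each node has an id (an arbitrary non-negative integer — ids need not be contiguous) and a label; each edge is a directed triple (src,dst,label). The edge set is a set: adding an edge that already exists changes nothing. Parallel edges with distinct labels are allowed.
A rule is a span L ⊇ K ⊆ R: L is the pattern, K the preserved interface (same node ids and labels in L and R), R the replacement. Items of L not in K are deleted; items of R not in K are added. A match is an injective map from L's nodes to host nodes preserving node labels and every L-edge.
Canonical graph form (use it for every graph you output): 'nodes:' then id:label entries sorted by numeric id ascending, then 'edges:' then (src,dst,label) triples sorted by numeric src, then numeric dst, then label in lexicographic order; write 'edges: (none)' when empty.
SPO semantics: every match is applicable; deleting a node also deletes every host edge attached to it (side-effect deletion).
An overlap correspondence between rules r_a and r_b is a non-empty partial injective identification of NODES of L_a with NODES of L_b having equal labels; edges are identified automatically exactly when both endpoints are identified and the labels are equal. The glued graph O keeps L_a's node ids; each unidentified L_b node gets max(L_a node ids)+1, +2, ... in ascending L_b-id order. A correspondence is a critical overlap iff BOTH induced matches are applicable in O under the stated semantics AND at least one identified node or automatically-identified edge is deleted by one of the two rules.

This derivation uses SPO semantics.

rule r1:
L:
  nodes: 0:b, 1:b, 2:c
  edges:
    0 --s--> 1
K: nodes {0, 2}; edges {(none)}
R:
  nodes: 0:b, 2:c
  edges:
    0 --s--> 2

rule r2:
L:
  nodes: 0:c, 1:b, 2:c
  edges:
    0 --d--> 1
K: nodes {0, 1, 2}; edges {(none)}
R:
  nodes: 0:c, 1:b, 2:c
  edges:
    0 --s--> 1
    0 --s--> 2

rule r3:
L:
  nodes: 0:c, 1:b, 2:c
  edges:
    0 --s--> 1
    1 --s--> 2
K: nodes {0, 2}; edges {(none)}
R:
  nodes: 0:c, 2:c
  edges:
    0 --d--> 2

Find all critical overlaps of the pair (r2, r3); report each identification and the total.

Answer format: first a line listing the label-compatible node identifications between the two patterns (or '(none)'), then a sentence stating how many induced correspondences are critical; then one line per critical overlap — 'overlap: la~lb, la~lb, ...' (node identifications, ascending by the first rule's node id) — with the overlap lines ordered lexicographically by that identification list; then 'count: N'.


label-compatible node identifications between L(r2) and L(r3): 0~0, 0~2, 1~1, 2~0, 2~2
7 of the induced correspondences are critical overlaps of r2 and r3.
overlap: 0~0, 1~1
overlap: 0~0, 1~1, 2~2
overlap: 0~2, 1~1
overlap: 0~2, 1~1, 2~0
overlap: 1~1
overlap: 1~1, 2~0
overlap: 1~1, 2~2
count: 7


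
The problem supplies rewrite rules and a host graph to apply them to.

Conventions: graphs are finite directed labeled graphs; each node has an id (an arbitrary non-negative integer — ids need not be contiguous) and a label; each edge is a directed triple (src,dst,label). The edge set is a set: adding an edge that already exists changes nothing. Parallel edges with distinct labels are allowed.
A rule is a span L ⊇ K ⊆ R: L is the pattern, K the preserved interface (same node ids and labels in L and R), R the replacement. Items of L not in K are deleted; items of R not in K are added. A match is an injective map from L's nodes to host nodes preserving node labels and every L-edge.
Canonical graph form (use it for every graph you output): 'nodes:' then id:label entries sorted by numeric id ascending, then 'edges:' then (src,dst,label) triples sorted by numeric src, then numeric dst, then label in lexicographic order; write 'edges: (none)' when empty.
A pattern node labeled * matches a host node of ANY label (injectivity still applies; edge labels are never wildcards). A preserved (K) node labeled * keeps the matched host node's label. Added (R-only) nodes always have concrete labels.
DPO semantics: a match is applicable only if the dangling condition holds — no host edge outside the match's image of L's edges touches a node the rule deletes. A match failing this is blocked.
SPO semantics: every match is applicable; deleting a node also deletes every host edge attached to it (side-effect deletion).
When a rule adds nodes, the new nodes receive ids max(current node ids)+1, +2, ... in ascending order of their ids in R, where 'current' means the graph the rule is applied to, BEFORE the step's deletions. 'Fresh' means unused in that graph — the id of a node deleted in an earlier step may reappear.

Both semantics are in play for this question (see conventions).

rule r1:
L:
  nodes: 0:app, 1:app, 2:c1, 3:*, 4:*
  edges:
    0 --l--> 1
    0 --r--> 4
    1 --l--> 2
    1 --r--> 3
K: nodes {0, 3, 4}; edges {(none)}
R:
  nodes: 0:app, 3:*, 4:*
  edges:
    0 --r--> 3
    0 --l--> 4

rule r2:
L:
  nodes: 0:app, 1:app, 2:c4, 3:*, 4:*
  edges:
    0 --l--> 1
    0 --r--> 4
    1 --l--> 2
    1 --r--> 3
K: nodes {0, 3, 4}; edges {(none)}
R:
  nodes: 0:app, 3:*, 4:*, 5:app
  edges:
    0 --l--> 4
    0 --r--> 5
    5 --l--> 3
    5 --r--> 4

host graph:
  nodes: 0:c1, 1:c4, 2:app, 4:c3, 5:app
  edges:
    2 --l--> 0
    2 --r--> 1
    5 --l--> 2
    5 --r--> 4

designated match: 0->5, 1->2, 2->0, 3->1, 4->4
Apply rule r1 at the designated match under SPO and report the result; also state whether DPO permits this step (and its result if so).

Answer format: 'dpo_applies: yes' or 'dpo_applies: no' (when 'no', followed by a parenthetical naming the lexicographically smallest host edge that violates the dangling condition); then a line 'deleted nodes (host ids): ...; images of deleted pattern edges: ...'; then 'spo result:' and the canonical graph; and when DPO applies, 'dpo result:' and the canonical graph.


dpo_applies: yes
deleted nodes (host ids): 0, 2; images of deleted pattern edges: (2,0,l); (2,1,r); (5,2,l); (5,4,r)
spo result:
nodes: 1:c4, 4:c3, 5:app
edges: (5,1,r); (5,4,l)
dpo result:
nodes: 1:c4, 4:c3, 5:app
edges: (5,1,r); (5,4,l)
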